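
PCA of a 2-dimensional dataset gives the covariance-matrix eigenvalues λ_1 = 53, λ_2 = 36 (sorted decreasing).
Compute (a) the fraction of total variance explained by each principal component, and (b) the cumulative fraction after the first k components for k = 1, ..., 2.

Step 1 — total variance = trace(Sigma) = Σ λ_i = 53 + 36 = 89.

Step 2 — fraction explained by component i = λ_i / Σ λ:
  PC1: 53/89 = 0.5955
  PC2: 36/89 = 0.4045

Step 3 — cumulative fraction after k components = (λ_1 + ... + λ_k) / Σ λ:
  k = 1: 53/89 = 0.5955
  k = 2: (53 + 36)/89 = 89/89 = 1

Summary (fraction, with percent):

explained: PC1 0.5955 (59.55%), PC2 0.4045 (40.45%);  cumulative: 0.5955, 1


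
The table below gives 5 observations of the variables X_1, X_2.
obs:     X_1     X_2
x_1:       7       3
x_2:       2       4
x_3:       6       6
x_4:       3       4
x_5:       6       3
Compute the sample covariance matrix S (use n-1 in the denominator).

Step 1 — column means:
  mean(X_1) = (7 + 2 + 6 + 3 + 6) / 5 = 24/5 = 4.8
  mean(X_2) = (3 + 4 + 6 + 4 + 3) / 5 = 20/5 = 4

Step 2 — sample covariance S[i,j] = (1/(n-1)) · Σ_k (x_{k,i} - mean_i) · (x_{k,j} - mean_j), with n-1 = 4.
  S[X_1,X_1] = ((2.2)·(2.2) + (-2.8)·(-2.8) + (1.2)·(1.2) + (-1.8)·(-1.8) + (1.2)·(1.2)) / 4 = 18.8/4 = 4.7
  S[X_1,X_2] = ((2.2)·(-1) + (-2.8)·(0) + (1.2)·(2) + (-1.8)·(0) + (1.2)·(-1)) / 4 = -1/4 = -0.25
  S[X_2,X_2] = ((-1)·(-1) + (0)·(0) + (2)·(2) + (0)·(0) + (-1)·(-1)) / 4 = 6/4 = 1.5

S is symmetric (S[j,i] = S[i,j]). Assembling:

S = [[4.7, -0.25],
 [-0.25, 1.5]]


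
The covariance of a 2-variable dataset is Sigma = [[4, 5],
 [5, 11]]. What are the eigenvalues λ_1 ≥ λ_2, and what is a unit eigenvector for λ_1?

Step 1 — characteristic polynomial of 2×2 Sigma:
  det(Sigma - λI) = λ² - trace · λ + det = 0.
  trace = 4 + 11 = 15, det = 4·11 - (5)² = 19.
Step 2 — discriminant:
  Δ = trace² - 4·det = 225 - 76 = 149.
Step 3 — eigenvalues:
  λ = (trace ± √Δ)/2 = (15 ± 12.2066)/2,
  λ_1 = 13.6033,  λ_2 = 1.3967.

Step 4 — unit eigenvector for λ_1: solve (Sigma - λ_1 I)v = 0. First row:
  (4 - 13.6033)·v_x + (5)·v_y = 0, i.e. (-9.6033)·v_x + (5)·v_y = 0,
  so v ∝ (b, λ_1 - a) = (5, 9.6033) = u.
  ||u|| = √((5)² + (9.6033)²) = √(117.2229) ≈ 10.827,
  v_1 = u/||u|| ≈ (0.4618, 0.887) (||v_1|| = 1).

λ_1 = 13.6033,  λ_2 = 1.3967;  v_1 ≈ (0.4618, 0.887)


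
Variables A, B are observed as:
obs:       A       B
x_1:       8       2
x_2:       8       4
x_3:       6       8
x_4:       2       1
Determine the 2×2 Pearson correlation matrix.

Step 1 — column means:
  mean(A) = (8 + 8 + 6 + 2) / 4 = 24/4 = 6
  mean(B) = (2 + 4 + 8 + 1) / 4 = 15/4 = 3.75

Step 2 — sample variances and covariances s[i,j] = (1/(n-1)) · Σ_k (x_{k,i} - mean_i) · (x_{k,j} - mean_j), with n-1 = 3:
  s[A,A] = ((2)·(2) + (2)·(2) + (0)·(0) + (-4)·(-4)) / 3 = 24/3 = 8
  s[A,B] = ((2)·(-1.75) + (2)·(0.25) + (0)·(4.25) + (-4)·(-2.75)) / 3 = 8/3 = 2.6667
  s[B,B] = ((-1.75)·(-1.75) + (0.25)·(0.25) + (4.25)·(4.25) + (-2.75)·(-2.75)) / 3 = 28.75/3 = 9.5833
  Sample standard deviations s_i = √(s[i,i]):
  s(A) = √(8) = 2.8284
  s(B) = √(9.5833) = 3.0957

Step 3 — r_{ij} = s_{ij} / (s_i · s_j):
  r[A,A] = 1 (diagonal).
  r[A,B] = 2.6667 / (2.8284 · 3.0957) = 2.6667 / 8.756 = 0.3046
  r[B,B] = 1 (diagonal).

R is symmetric with unit diagonal. Assembling:

R = [[1, 0.3046],
 [0.3046, 1]]


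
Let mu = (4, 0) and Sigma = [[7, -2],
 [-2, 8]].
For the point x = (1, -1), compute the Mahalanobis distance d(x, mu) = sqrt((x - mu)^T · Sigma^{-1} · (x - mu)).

Step 1 — centre the observation: (x - mu) = (-3, -1).

Step 2 — invert Sigma. det(Sigma) = 7·8 - (-2)² = 52.
  Sigma^{-1} = (1/det) · [[d, -b], [-b, a]] = [[0.1538, 0.0385],
 [0.0385, 0.1346]].

Step 3 — form the quadratic (x - mu)^T · Sigma^{-1} · (x - mu):
  Sigma^{-1} · (x - mu) = (-0.5, -0.25).
  (x - mu)^T · [Sigma^{-1} · (x - mu)] = (-3)·(-0.5) + (-1)·(-0.25) = 1.75.

Step 4 — take square root: d = √(1.75) ≈ 1.3229.

d(x, mu) = √(1.75) ≈ 1.3229


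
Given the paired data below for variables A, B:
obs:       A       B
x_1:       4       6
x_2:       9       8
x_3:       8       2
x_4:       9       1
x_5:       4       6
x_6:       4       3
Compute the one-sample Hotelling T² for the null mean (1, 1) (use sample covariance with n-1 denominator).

Step 1 — sample mean vector:
  mean(A) = (4 + 9 + 8 + 9 + 4 + 4) / 6 = 38/6 = 6.3333
  mean(B) = (6 + 8 + 2 + 1 + 6 + 3) / 6 = 26/6 = 4.3333
  x̄ = (6.3333, 4.3333),  deviation x̄ - mu_0 = (6.3333, 4.3333) - (1, 1) = (5.3333, 3.3333).

Step 2 — sample covariance matrix, S[i,j] = (1/(n-1)) · Σ_k (x_{k,i} - mean_i) · (x_{k,j} - mean_j), divisor n-1 = 5:
  S[A,A] = ((-2.3333)·(-2.3333) + (2.6667)·(2.6667) + (1.6667)·(1.6667) + (2.6667)·(2.6667) + (-2.3333)·(-2.3333) + (-2.3333)·(-2.3333)) / 5 = 33.3333/5 = 6.6667
  S[A,B] = ((-2.3333)·(1.6667) + (2.6667)·(3.6667) + (1.6667)·(-2.3333) + (2.6667)·(-3.3333) + (-2.3333)·(1.6667) + (-2.3333)·(-1.3333)) / 5 = -7.6667/5 = -1.5333
  S[B,B] = ((1.6667)·(1.6667) + (3.6667)·(3.6667) + (-2.3333)·(-2.3333) + (-3.3333)·(-3.3333) + (1.6667)·(1.6667) + (-1.3333)·(-1.3333)) / 5 = 37.3333/5 = 7.4667
  S = [[6.6667, -1.5333],
 [-1.5333, 7.4667]].

Step 3 — invert S. det(S) = 6.6667·7.4667 - (-1.5333)² = 47.4267.
  S^{-1} = (1/det) · [[d, -b], [-b, a]] = [[0.1574, 0.0323],
 [0.0323, 0.1406]].

Step 4 — quadratic form (x̄ - mu_0)^T · S^{-1} · (x̄ - mu_0):
  S^{-1} · (x̄ - mu_0) = (0.9474, 0.641),
  (x̄ - mu_0)^T · [...] = (5.3333)·(0.9474) + (3.3333)·(0.641) = 7.1896.

Step 5 — scale by n: T² = 6 · 7.1896 = 43.1375.

T² ≈ 43.1375


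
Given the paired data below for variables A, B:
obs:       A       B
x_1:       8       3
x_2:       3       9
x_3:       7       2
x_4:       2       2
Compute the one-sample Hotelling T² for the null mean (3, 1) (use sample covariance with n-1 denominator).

Step 1 — sample mean vector:
  mean(A) = (8 + 3 + 7 + 2) / 4 = 20/4 = 5
  mean(B) = (3 + 9 + 2 + 2) / 4 = 16/4 = 4
  x̄ = (5, 4),  deviation x̄ - mu_0 = (5, 4) - (3, 1) = (2, 3).

Step 2 — sample covariance matrix, S[i,j] = (1/(n-1)) · Σ_k (x_{k,i} - mean_i) · (x_{k,j} - mean_j), divisor n-1 = 3:
  S[A,A] = ((3)·(3) + (-2)·(-2) + (2)·(2) + (-3)·(-3)) / 3 = 26/3 = 8.6667
  S[A,B] = ((3)·(-1) + (-2)·(5) + (2)·(-2) + (-3)·(-2)) / 3 = -11/3 = -3.6667
  S[B,B] = ((-1)·(-1) + (5)·(5) + (-2)·(-2) + (-2)·(-2)) / 3 = 34/3 = 11.3333
  S = [[8.6667, -3.6667],
 [-3.6667, 11.3333]].

Step 3 — invert S. det(S) = 8.6667·11.3333 - (-3.6667)² = 84.7778.
  S^{-1} = (1/det) · [[d, -b], [-b, a]] = [[0.1337, 0.0433],
 [0.0433, 0.1022]].

Step 4 — quadratic form (x̄ - mu_0)^T · S^{-1} · (x̄ - mu_0):
  S^{-1} · (x̄ - mu_0) = (0.3971, 0.3932),
  (x̄ - mu_0)^T · [...] = (2)·(0.3971) + (3)·(0.3932) = 1.9738.

Step 5 — scale by n: T² = 4 · 1.9738 = 7.8952.

T² ≈ 7.8952


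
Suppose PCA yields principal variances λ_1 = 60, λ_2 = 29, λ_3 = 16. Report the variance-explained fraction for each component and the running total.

Step 1 — total variance = trace(Sigma) = Σ λ_i = 60 + 29 + 16 = 105.

Step 2 — fraction explained by component i = λ_i / Σ λ:
  PC1: 60/105 = 0.5714
  PC2: 29/105 = 0.2762
  PC3: 16/105 = 0.1524

Step 3 — cumulative fraction after k components = (λ_1 + ... + λ_k) / Σ λ:
  k = 1: 60/105 = 0.5714
  k = 2: (60 + 29)/105 = 89/105 = 0.8476
  k = 3: (60 + 29 + 16)/105 = 105/105 = 1

Summary (fraction, with percent):

explained: PC1 0.5714 (57.14%), PC2 0.2762 (27.62%), PC3 0.1524 (15.24%);  cumulative: 0.5714, 0.8476, 1


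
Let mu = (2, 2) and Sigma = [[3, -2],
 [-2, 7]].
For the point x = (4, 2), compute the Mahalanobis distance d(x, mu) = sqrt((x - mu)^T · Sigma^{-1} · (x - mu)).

Step 1 — centre the observation: (x - mu) = (2, 0).

Step 2 — invert Sigma. det(Sigma) = 3·7 - (-2)² = 17.
  Sigma^{-1} = (1/det) · [[d, -b], [-b, a]] = [[0.4118, 0.1176],
 [0.1176, 0.1765]].

Step 3 — form the quadratic (x - mu)^T · Sigma^{-1} · (x - mu):
  Sigma^{-1} · (x - mu) = (0.8235, 0.2353).
  (x - mu)^T · [Sigma^{-1} · (x - mu)] = (2)·(0.8235) + (0)·(0.2353) = 1.6471.

Step 4 — take square root: d = √(1.6471) ≈ 1.2834.

d(x, mu) = √(1.6471) ≈ 1.2834


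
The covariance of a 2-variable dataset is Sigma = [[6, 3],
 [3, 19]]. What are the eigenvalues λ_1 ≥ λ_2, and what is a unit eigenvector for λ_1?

Step 1 — characteristic polynomial of 2×2 Sigma:
  det(Sigma - λI) = λ² - trace · λ + det = 0.
  trace = 6 + 19 = 25, det = 6·19 - (3)² = 105.
Step 2 — discriminant:
  Δ = trace² - 4·det = 625 - 420 = 205.
Step 3 — eigenvalues:
  λ = (trace ± √Δ)/2 = (25 ± 14.3178)/2,
  λ_1 = 19.6589,  λ_2 = 5.3411.

Step 4 — unit eigenvector for λ_1: solve (Sigma - λ_1 I)v = 0. First row:
  (6 - 19.6589)·v_x + (3)·v_y = 0, i.e. (-13.6589)·v_x + (3)·v_y = 0,
  so v ∝ (b, λ_1 - a) = (3, 13.6589) = u.
  ||u|| = √((3)² + (13.6589)²) = √(195.5658) ≈ 13.9845,
  v_1 = u/||u|| ≈ (0.2145, 0.9767) (||v_1|| = 1).

λ_1 = 19.6589,  λ_2 = 5.3411;  v_1 ≈ (0.2145, 0.9767)


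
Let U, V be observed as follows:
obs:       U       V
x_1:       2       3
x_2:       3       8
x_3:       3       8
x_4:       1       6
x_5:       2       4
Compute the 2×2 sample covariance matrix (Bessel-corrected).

Step 1 — column means:
  mean(U) = (2 + 3 + 3 + 1 + 2) / 5 = 11/5 = 2.2
  mean(V) = (3 + 8 + 8 + 6 + 4) / 5 = 29/5 = 5.8

Step 2 — sample covariance S[i,j] = (1/(n-1)) · Σ_k (x_{k,i} - mean_i) · (x_{k,j} - mean_j), with n-1 = 4.
  S[U,U] = ((-0.2)·(-0.2) + (0.8)·(0.8) + (0.8)·(0.8) + (-1.2)·(-1.2) + (-0.2)·(-0.2)) / 4 = 2.8/4 = 0.7
  S[U,V] = ((-0.2)·(-2.8) + (0.8)·(2.2) + (0.8)·(2.2) + (-1.2)·(0.2) + (-0.2)·(-1.8)) / 4 = 4.2/4 = 1.05
  S[V,V] = ((-2.8)·(-2.8) + (2.2)·(2.2) + (2.2)·(2.2) + (0.2)·(0.2) + (-1.8)·(-1.8)) / 4 = 20.8/4 = 5.2

S is symmetric (S[j,i] = S[i,j]). Assembling:

S = [[0.7, 1.05],
 [1.05, 5.2]]


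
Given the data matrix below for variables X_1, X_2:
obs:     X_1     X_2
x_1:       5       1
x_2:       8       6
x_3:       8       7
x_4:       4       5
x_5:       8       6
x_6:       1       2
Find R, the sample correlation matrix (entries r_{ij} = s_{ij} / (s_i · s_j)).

Step 1 — column means:
  mean(X_1) = (5 + 8 + 8 + 4 + 8 + 1) / 6 = 34/6 = 5.6667
  mean(X_2) = (1 + 6 + 7 + 5 + 6 + 2) / 6 = 27/6 = 4.5

Step 2 — sample variances and covariances s[i,j] = (1/(n-1)) · Σ_k (x_{k,i} - mean_i) · (x_{k,j} - mean_j), with n-1 = 5:
  s[X_1,X_1] = ((-0.6667)·(-0.6667) + (2.3333)·(2.3333) + (2.3333)·(2.3333) + (-1.6667)·(-1.6667) + (2.3333)·(2.3333) + (-4.6667)·(-4.6667)) / 5 = 41.3333/5 = 8.2667
  s[X_1,X_2] = ((-0.6667)·(-3.5) + (2.3333)·(1.5) + (2.3333)·(2.5) + (-1.6667)·(0.5) + (2.3333)·(1.5) + (-4.6667)·(-2.5)) / 5 = 26/5 = 5.2
  s[X_2,X_2] = ((-3.5)·(-3.5) + (1.5)·(1.5) + (2.5)·(2.5) + (0.5)·(0.5) + (1.5)·(1.5) + (-2.5)·(-2.5)) / 5 = 29.5/5 = 5.9
  Sample standard deviations s_i = √(s[i,i]):
  s(X_1) = √(8.2667) = 2.8752
  s(X_2) = √(5.9) = 2.429

Step 3 — r_{ij} = s_{ij} / (s_i · s_j):
  r[X_1,X_1] = 1 (diagonal).
  r[X_1,X_2] = 5.2 / (2.8752 · 2.429) = 5.2 / 6.9838 = 0.7446
  r[X_2,X_2] = 1 (diagonal).

R is symmetric with unit diagonal. Assembling:

R = [[1, 0.7446],
 [0.7446, 1]]


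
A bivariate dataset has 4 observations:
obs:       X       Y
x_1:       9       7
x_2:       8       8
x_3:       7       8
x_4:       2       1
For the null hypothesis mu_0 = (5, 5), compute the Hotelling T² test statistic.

Step 1 — sample mean vector:
  mean(X) = (9 + 8 + 7 + 2) / 4 = 26/4 = 6.5
  mean(Y) = (7 + 8 + 8 + 1) / 4 = 24/4 = 6
  x̄ = (6.5, 6),  deviation x̄ - mu_0 = (6.5, 6) - (5, 5) = (1.5, 1).

Step 2 — sample covariance matrix, S[i,j] = (1/(n-1)) · Σ_k (x_{k,i} - mean_i) · (x_{k,j} - mean_j), divisor n-1 = 3:
  S[X,X] = ((2.5)·(2.5) + (1.5)·(1.5) + (0.5)·(0.5) + (-4.5)·(-4.5)) / 3 = 29/3 = 9.6667
  S[X,Y] = ((2.5)·(1) + (1.5)·(2) + (0.5)·(2) + (-4.5)·(-5)) / 3 = 29/3 = 9.6667
  S[Y,Y] = ((1)·(1) + (2)·(2) + (2)·(2) + (-5)·(-5)) / 3 = 34/3 = 11.3333
  S = [[9.6667, 9.6667],
 [9.6667, 11.3333]].

Step 3 — invert S. det(S) = 9.6667·11.3333 - (9.6667)² = 16.1111.
  S^{-1} = (1/det) · [[d, -b], [-b, a]] = [[0.7034, -0.6],
 [-0.6, 0.6]].

Step 4 — quadratic form (x̄ - mu_0)^T · S^{-1} · (x̄ - mu_0):
  S^{-1} · (x̄ - mu_0) = (0.4552, -0.3),
  (x̄ - mu_0)^T · [...] = (1.5)·(0.4552) + (1)·(-0.3) = 0.3828.

Step 5 — scale by n: T² = 4 · 0.3828 = 1.531.

T² ≈ 1.531


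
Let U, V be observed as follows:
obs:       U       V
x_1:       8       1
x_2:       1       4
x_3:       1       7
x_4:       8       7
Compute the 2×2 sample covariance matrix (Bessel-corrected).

Step 1 — column means:
  mean(U) = (8 + 1 + 1 + 8) / 4 = 18/4 = 4.5
  mean(V) = (1 + 4 + 7 + 7) / 4 = 19/4 = 4.75

Step 2 — sample covariance S[i,j] = (1/(n-1)) · Σ_k (x_{k,i} - mean_i) · (x_{k,j} - mean_j), with n-1 = 3.
  S[U,U] = ((3.5)·(3.5) + (-3.5)·(-3.5) + (-3.5)·(-3.5) + (3.5)·(3.5)) / 3 = 49/3 = 16.3333
  S[U,V] = ((3.5)·(-3.75) + (-3.5)·(-0.75) + (-3.5)·(2.25) + (3.5)·(2.25)) / 3 = -10.5/3 = -3.5
  S[V,V] = ((-3.75)·(-3.75) + (-0.75)·(-0.75) + (2.25)·(2.25) + (2.25)·(2.25)) / 3 = 24.75/3 = 8.25

S is symmetric (S[j,i] = S[i,j]). Assembling:

S = [[16.3333, -3.5],
 [-3.5, 8.25]]


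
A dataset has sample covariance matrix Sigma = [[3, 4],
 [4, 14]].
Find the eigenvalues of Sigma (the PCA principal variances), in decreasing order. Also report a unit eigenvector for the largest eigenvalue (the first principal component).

Step 1 — characteristic polynomial of 2×2 Sigma:
  det(Sigma - λI) = λ² - trace · λ + det = 0.
  trace = 3 + 14 = 17, det = 3·14 - (4)² = 26.
Step 2 — discriminant:
  Δ = trace² - 4·det = 289 - 104 = 185.
Step 3 — eigenvalues:
  λ = (trace ± √Δ)/2 = (17 ± 13.6015)/2,
  λ_1 = 15.3007,  λ_2 = 1.6993.

Step 4 — unit eigenvector for λ_1: solve (Sigma - λ_1 I)v = 0. First row:
  (3 - 15.3007)·v_x + (4)·v_y = 0, i.e. (-12.3007)·v_x + (4)·v_y = 0,
  so v ∝ (b, λ_1 - a) = (4, 12.3007) = u.
  ||u|| = √((4)² + (12.3007)²) = √(167.3081) ≈ 12.9348,
  v_1 = u/||u|| ≈ (0.3092, 0.951) (||v_1|| = 1).

λ_1 = 15.3007,  λ_2 = 1.6993;  v_1 ≈ (0.3092, 0.951)


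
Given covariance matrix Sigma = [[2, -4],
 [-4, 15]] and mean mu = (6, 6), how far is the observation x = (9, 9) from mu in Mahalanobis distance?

Step 1 — centre the observation: (x - mu) = (3, 3).

Step 2 — invert Sigma. det(Sigma) = 2·15 - (-4)² = 14.
  Sigma^{-1} = (1/det) · [[d, -b], [-b, a]] = [[1.0714, 0.2857],
 [0.2857, 0.1429]].

Step 3 — form the quadratic (x - mu)^T · Sigma^{-1} · (x - mu):
  Sigma^{-1} · (x - mu) = (4.0714, 1.2857).
  (x - mu)^T · [Sigma^{-1} · (x - mu)] = (3)·(4.0714) + (3)·(1.2857) = 16.0714.

Step 4 — take square root: d = √(16.0714) ≈ 4.0089.

d(x, mu) = √(16.0714) ≈ 4.0089


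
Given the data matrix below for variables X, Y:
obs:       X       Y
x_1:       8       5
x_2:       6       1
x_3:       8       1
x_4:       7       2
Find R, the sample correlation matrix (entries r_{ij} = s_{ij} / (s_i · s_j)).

Step 1 — column means:
  mean(X) = (8 + 6 + 8 + 7) / 4 = 29/4 = 7.25
  mean(Y) = (5 + 1 + 1 + 2) / 4 = 9/4 = 2.25

Step 2 — sample variances and covariances s[i,j] = (1/(n-1)) · Σ_k (x_{k,i} - mean_i) · (x_{k,j} - mean_j), with n-1 = 3:
  s[X,X] = ((0.75)·(0.75) + (-1.25)·(-1.25) + (0.75)·(0.75) + (-0.25)·(-0.25)) / 3 = 2.75/3 = 0.9167
  s[X,Y] = ((0.75)·(2.75) + (-1.25)·(-1.25) + (0.75)·(-1.25) + (-0.25)·(-0.25)) / 3 = 2.75/3 = 0.9167
  s[Y,Y] = ((2.75)·(2.75) + (-1.25)·(-1.25) + (-1.25)·(-1.25) + (-0.25)·(-0.25)) / 3 = 10.75/3 = 3.5833
  Sample standard deviations s_i = √(s[i,i]):
  s(X) = √(0.9167) = 0.9574
  s(Y) = √(3.5833) = 1.893

Step 3 — r_{ij} = s_{ij} / (s_i · s_j):
  r[X,X] = 1 (diagonal).
  r[X,Y] = 0.9167 / (0.9574 · 1.893) = 0.9167 / 1.8124 = 0.5058
  r[Y,Y] = 1 (diagonal).

R is symmetric with unit diagonal. Assembling:

R = [[1, 0.5058],
 [0.5058, 1]]


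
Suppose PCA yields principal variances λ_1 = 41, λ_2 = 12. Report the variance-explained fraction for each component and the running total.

Step 1 — total variance = trace(Sigma) = Σ λ_i = 41 + 12 = 53.

Step 2 — fraction explained by component i = λ_i / Σ λ:
  PC1: 41/53 = 0.7736
  PC2: 12/53 = 0.2264

Step 3 — cumulative fraction after k components = (λ_1 + ... + λ_k) / Σ λ:
  k = 1: 41/53 = 0.7736
  k = 2: (41 + 12)/53 = 53/53 = 1

Summary (fraction, with percent):

explained: PC1 0.7736 (77.36%), PC2 0.2264 (22.64%);  cumulative: 0.7736, 1


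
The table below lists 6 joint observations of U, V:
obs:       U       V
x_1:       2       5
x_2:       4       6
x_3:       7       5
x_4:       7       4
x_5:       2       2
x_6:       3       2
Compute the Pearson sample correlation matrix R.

Step 1 — column means:
  mean(U) = (2 + 4 + 7 + 7 + 2 + 3) / 6 = 25/6 = 4.1667
  mean(V) = (5 + 6 + 5 + 4 + 2 + 2) / 6 = 24/6 = 4

Step 2 — sample variances and covariances s[i,j] = (1/(n-1)) · Σ_k (x_{k,i} - mean_i) · (x_{k,j} - mean_j), with n-1 = 5:
  s[U,U] = ((-2.1667)·(-2.1667) + (-0.1667)·(-0.1667) + (2.8333)·(2.8333) + (2.8333)·(2.8333) + (-2.1667)·(-2.1667) + (-1.1667)·(-1.1667)) / 5 = 26.8333/5 = 5.3667
  s[U,V] = ((-2.1667)·(1) + (-0.1667)·(2) + (2.8333)·(1) + (2.8333)·(0) + (-2.1667)·(-2) + (-1.1667)·(-2)) / 5 = 7/5 = 1.4
  s[V,V] = ((1)·(1) + (2)·(2) + (1)·(1) + (0)·(0) + (-2)·(-2) + (-2)·(-2)) / 5 = 14/5 = 2.8
  Sample standard deviations s_i = √(s[i,i]):
  s(U) = √(5.3667) = 2.3166
  s(V) = √(2.8) = 1.6733

Step 3 — r_{ij} = s_{ij} / (s_i · s_j):
  r[U,U] = 1 (diagonal).
  r[U,V] = 1.4 / (2.3166 · 1.6733) = 1.4 / 3.8764 = 0.3612
  r[V,V] = 1 (diagonal).

R is symmetric with unit diagonal. Assembling:

R = [[1, 0.3612],
 [0.3612, 1]]


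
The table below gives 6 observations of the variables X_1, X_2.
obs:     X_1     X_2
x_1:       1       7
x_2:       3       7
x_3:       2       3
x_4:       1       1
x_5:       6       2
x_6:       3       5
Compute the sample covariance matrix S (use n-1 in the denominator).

Step 1 — column means:
  mean(X_1) = (1 + 3 + 2 + 1 + 6 + 3) / 6 = 16/6 = 2.6667
  mean(X_2) = (7 + 7 + 3 + 1 + 2 + 5) / 6 = 25/6 = 4.1667

Step 2 — sample covariance S[i,j] = (1/(n-1)) · Σ_k (x_{k,i} - mean_i) · (x_{k,j} - mean_j), with n-1 = 5.
  S[X_1,X_1] = ((-1.6667)·(-1.6667) + (0.3333)·(0.3333) + (-0.6667)·(-0.6667) + (-1.6667)·(-1.6667) + (3.3333)·(3.3333) + (0.3333)·(0.3333)) / 5 = 17.3333/5 = 3.4667
  S[X_1,X_2] = ((-1.6667)·(2.8333) + (0.3333)·(2.8333) + (-0.6667)·(-1.1667) + (-1.6667)·(-3.1667) + (3.3333)·(-2.1667) + (0.3333)·(0.8333)) / 5 = -4.6667/5 = -0.9333
  S[X_2,X_2] = ((2.8333)·(2.8333) + (2.8333)·(2.8333) + (-1.1667)·(-1.1667) + (-3.1667)·(-3.1667) + (-2.1667)·(-2.1667) + (0.8333)·(0.8333)) / 5 = 32.8333/5 = 6.5667

S is symmetric (S[j,i] = S[i,j]). Assembling:

S = [[3.4667, -0.9333],
 [-0.9333, 6.5667]]


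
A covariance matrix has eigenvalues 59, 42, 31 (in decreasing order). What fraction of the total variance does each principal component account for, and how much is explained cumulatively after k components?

Step 1 — total variance = trace(Sigma) = Σ λ_i = 59 + 42 + 31 = 132.

Step 2 — fraction explained by component i = λ_i / Σ λ:
  PC1: 59/132 = 0.447
  PC2: 42/132 = 0.3182
  PC3: 31/132 = 0.2348

Step 3 — cumulative fraction after k components = (λ_1 + ... + λ_k) / Σ λ:
  k = 1: 59/132 = 0.447
  k = 2: (59 + 42)/132 = 101/132 = 0.7652
  k = 3: (59 + 42 + 31)/132 = 132/132 = 1

Summary (fraction, with percent):

explained: PC1 0.447 (44.7%), PC2 0.3182 (31.82%), PC3 0.2348 (23.48%);  cumulative: 0.447, 0.7652, 1


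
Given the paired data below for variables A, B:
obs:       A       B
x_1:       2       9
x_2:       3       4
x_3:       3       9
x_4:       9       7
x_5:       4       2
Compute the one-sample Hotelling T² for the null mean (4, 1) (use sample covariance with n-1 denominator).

Step 1 — sample mean vector:
  mean(A) = (2 + 3 + 3 + 9 + 4) / 5 = 21/5 = 4.2
  mean(B) = (9 + 4 + 9 + 7 + 2) / 5 = 31/5 = 6.2
  x̄ = (4.2, 6.2),  deviation x̄ - mu_0 = (4.2, 6.2) - (4, 1) = (0.2, 5.2).

Step 2 — sample covariance matrix, S[i,j] = (1/(n-1)) · Σ_k (x_{k,i} - mean_i) · (x_{k,j} - mean_j), divisor n-1 = 4:
  S[A,A] = ((-2.2)·(-2.2) + (-1.2)·(-1.2) + (-1.2)·(-1.2) + (4.8)·(4.8) + (-0.2)·(-0.2)) / 4 = 30.8/4 = 7.7
  S[A,B] = ((-2.2)·(2.8) + (-1.2)·(-2.2) + (-1.2)·(2.8) + (4.8)·(0.8) + (-0.2)·(-4.2)) / 4 = -2.2/4 = -0.55
  S[B,B] = ((2.8)·(2.8) + (-2.2)·(-2.2) + (2.8)·(2.8) + (0.8)·(0.8) + (-4.2)·(-4.2)) / 4 = 38.8/4 = 9.7
  S = [[7.7, -0.55],
 [-0.55, 9.7]].

Step 3 — invert S. det(S) = 7.7·9.7 - (-0.55)² = 74.3875.
  S^{-1} = (1/det) · [[d, -b], [-b, a]] = [[0.1304, 0.0074],
 [0.0074, 0.1035]].

Step 4 — quadratic form (x̄ - mu_0)^T · S^{-1} · (x̄ - mu_0):
  S^{-1} · (x̄ - mu_0) = (0.0645, 0.5397),
  (x̄ - mu_0)^T · [...] = (0.2)·(0.0645) + (5.2)·(0.5397) = 2.8196.

Step 5 — scale by n: T² = 5 · 2.8196 = 14.0978.

T² ≈ 14.0978


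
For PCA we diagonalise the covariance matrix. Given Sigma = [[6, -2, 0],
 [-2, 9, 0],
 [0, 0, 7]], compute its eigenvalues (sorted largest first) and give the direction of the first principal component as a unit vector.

Step 1 — characteristic polynomial p(λ) = det(λI - Sigma) = λ³ - tr·λ² + c_1·λ - det, where tr = trace, c_1 = sum of the principal 2×2 minors, det = det(Sigma):
  tr = 6 + 9 + 7 = 22,
  c_1 = (6·9 - (-2)²) + (6·7 - (0)²) + (9·7 - (0)²) = 50 + 42 + 63 = 155,
  det = 6·(9·7 - (0)²) - (-2)·((-2)·7 - (0)·(0)) + (0)·((-2)·(0) - 9·(0)) = 6·(63) - (-2)·(-14) + (0)·(0) = 350.
  So p(λ) = λ³ - 22λ² + 155λ - 350.
Step 2 — look for an integer root (rational root theorem: any rational root is an integer divisor of 350). Testing λ = 5:
  p(5) = 125 - 550 + 775 - 350 = 0  ✓
  Dividing out (λ - 5): p(λ) = (λ - 5)(λ² - 17λ + 70).
Step 3 — remaining eigenvalues from the quadratic λ² - 17λ + 70 = 0:
  Δ = 17² - 4·70 = 289 - 280 = 9,  λ = (17 ± √9)/2 = (17 ± 3)/2 = 10 or 7.
  Sorted: λ_1 = 10,  λ_2 = 7,  λ_3 = 5  (check: sum = 22 = tr ✓).

Step 4 — unit eigenvector for λ_1 = 10: v spans the null space of (Sigma - λ_1 I), whose rows are
  r_1 = (-4, -2, 0),  r_2 = (-2, -1, 0),  r_3 = (0, 0, -3).
  v is orthogonal to every row, so take v ∝ r_1 × r_3 = ((-2)·(-3) - (0)·(0), (0)·(0) - (-4)·(-3), (-4)·(0) - (-2)·(0)) = (6, -12, 0).
  Rescale (divide by 6): u = (1, -2, 0).
  ||u|| = √((1)² + (-2)² + (0)²) = √(5) ≈ 2.2361,  v_1 = u/||u|| ≈ (0.4472, -0.8944, 0) (||v_1|| = 1).

λ_1 = 10,  λ_2 = 7,  λ_3 = 5;  v_1 ≈ (0.4472, -0.8944, 0)


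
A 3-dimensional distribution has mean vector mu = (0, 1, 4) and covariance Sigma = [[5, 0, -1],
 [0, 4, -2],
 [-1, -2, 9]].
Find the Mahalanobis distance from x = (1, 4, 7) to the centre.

Step 1 — centre the observation: (x - mu) = (1, 3, 3).

Step 2 — invert Sigma (cofactor / det for 3×3, or solve directly):
  Sigma^{-1} = [[0.2051, 0.0128, 0.0256],
 [0.0128, 0.2821, 0.0641],
 [0.0256, 0.0641, 0.1282]].

Step 3 — form the quadratic (x - mu)^T · Sigma^{-1} · (x - mu):
  Sigma^{-1} · (x - mu) = (0.3205, 1.0513, 0.6026).
  (x - mu)^T · [Sigma^{-1} · (x - mu)] = (1)·(0.3205) + (3)·(1.0513) + (3)·(0.6026) = 5.2821.

Step 4 — take square root: d = √(5.2821) ≈ 2.2983.

d(x, mu) = √(5.2821) ≈ 2.2983


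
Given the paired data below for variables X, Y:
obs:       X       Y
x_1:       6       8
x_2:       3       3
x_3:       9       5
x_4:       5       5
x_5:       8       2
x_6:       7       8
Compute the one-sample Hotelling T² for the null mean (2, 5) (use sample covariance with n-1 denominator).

Step 1 — sample mean vector:
  mean(X) = (6 + 3 + 9 + 5 + 8 + 7) / 6 = 38/6 = 6.3333
  mean(Y) = (8 + 3 + 5 + 5 + 2 + 8) / 6 = 31/6 = 5.1667
  x̄ = (6.3333, 5.1667),  deviation x̄ - mu_0 = (6.3333, 5.1667) - (2, 5) = (4.3333, 0.1667).

Step 2 — sample covariance matrix, S[i,j] = (1/(n-1)) · Σ_k (x_{k,i} - mean_i) · (x_{k,j} - mean_j), divisor n-1 = 5:
  S[X,X] = ((-0.3333)·(-0.3333) + (-3.3333)·(-3.3333) + (2.6667)·(2.6667) + (-1.3333)·(-1.3333) + (1.6667)·(1.6667) + (0.6667)·(0.6667)) / 5 = 23.3333/5 = 4.6667
  S[X,Y] = ((-0.3333)·(2.8333) + (-3.3333)·(-2.1667) + (2.6667)·(-0.1667) + (-1.3333)·(-0.1667) + (1.6667)·(-3.1667) + (0.6667)·(2.8333)) / 5 = 2.6667/5 = 0.5333
  S[Y,Y] = ((2.8333)·(2.8333) + (-2.1667)·(-2.1667) + (-0.1667)·(-0.1667) + (-0.1667)·(-0.1667) + (-3.1667)·(-3.1667) + (2.8333)·(2.8333)) / 5 = 30.8333/5 = 6.1667
  S = [[4.6667, 0.5333],
 [0.5333, 6.1667]].

Step 3 — invert S. det(S) = 4.6667·6.1667 - (0.5333)² = 28.4933.
  S^{-1} = (1/det) · [[d, -b], [-b, a]] = [[0.2164, -0.0187],
 [-0.0187, 0.1638]].

Step 4 — quadratic form (x̄ - mu_0)^T · S^{-1} · (x̄ - mu_0):
  S^{-1} · (x̄ - mu_0) = (0.9347, -0.0538),
  (x̄ - mu_0)^T · [...] = (4.3333)·(0.9347) + (0.1667)·(-0.0538) = 4.0415.

Step 5 — scale by n: T² = 6 · 4.0415 = 24.2489.

T² ≈ 24.2489


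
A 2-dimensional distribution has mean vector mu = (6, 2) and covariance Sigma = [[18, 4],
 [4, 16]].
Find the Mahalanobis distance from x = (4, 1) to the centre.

Step 1 — centre the observation: (x - mu) = (-2, -1).

Step 2 — invert Sigma. det(Sigma) = 18·16 - (4)² = 272.
  Sigma^{-1} = (1/det) · [[d, -b], [-b, a]] = [[0.0588, -0.0147],
 [-0.0147, 0.0662]].

Step 3 — form the quadratic (x - mu)^T · Sigma^{-1} · (x - mu):
  Sigma^{-1} · (x - mu) = (-0.1029, -0.0368).
  (x - mu)^T · [Sigma^{-1} · (x - mu)] = (-2)·(-0.1029) + (-1)·(-0.0368) = 0.2426.

Step 4 — take square root: d = √(0.2426) ≈ 0.4926.

d(x, mu) = √(0.2426) ≈ 0.4926


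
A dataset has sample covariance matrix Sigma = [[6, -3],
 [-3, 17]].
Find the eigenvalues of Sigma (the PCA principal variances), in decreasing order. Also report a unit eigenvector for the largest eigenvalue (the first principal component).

Step 1 — characteristic polynomial of 2×2 Sigma:
  det(Sigma - λI) = λ² - trace · λ + det = 0.
  trace = 6 + 17 = 23, det = 6·17 - (-3)² = 93.
Step 2 — discriminant:
  Δ = trace² - 4·det = 529 - 372 = 157.
Step 3 — eigenvalues:
  λ = (trace ± √Δ)/2 = (23 ± 12.53)/2,
  λ_1 = 17.765,  λ_2 = 5.235.

Step 4 — unit eigenvector for λ_1: solve (Sigma - λ_1 I)v = 0. First row:
  (6 - 17.765)·v_x + (-3)·v_y = 0, i.e. (-11.765)·v_x + (-3)·v_y = 0,
  so v ∝ (b, λ_1 - a) = (-3, 11.765); multiply by -1 so the first entry is positive: u = (3, -11.765).
  ||u|| = √((3)² + (-11.765)²) = √(147.4148) ≈ 12.1414,
  v_1 = u/||u|| ≈ (0.2471, -0.969) (||v_1|| = 1).

λ_1 = 17.765,  λ_2 = 5.235;  v_1 ≈ (0.2471, -0.969)


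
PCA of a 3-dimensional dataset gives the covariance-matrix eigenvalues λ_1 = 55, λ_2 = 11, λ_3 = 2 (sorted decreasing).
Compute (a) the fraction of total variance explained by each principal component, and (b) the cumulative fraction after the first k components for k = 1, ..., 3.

Step 1 — total variance = trace(Sigma) = Σ λ_i = 55 + 11 + 2 = 68.

Step 2 — fraction explained by component i = λ_i / Σ λ:
  PC1: 55/68 = 0.8088
  PC2: 11/68 = 0.1618
  PC3: 2/68 = 0.0294

Step 3 — cumulative fraction after k components = (λ_1 + ... + λ_k) / Σ λ:
  k = 1: 55/68 = 0.8088
  k = 2: (55 + 11)/68 = 66/68 = 0.9706
  k = 3: (55 + 11 + 2)/68 = 68/68 = 1

Summary (fraction, with percent):

explained: PC1 0.8088 (80.88%), PC2 0.1618 (16.18%), PC3 0.0294 (2.94%);  cumulative: 0.8088, 0.9706, 1


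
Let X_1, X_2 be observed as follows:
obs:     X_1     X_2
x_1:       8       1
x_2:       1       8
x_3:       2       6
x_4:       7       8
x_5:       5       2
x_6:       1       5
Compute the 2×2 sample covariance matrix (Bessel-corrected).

Step 1 — column means:
  mean(X_1) = (8 + 1 + 2 + 7 + 5 + 1) / 6 = 24/6 = 4
  mean(X_2) = (1 + 8 + 6 + 8 + 2 + 5) / 6 = 30/6 = 5

Step 2 — sample covariance S[i,j] = (1/(n-1)) · Σ_k (x_{k,i} - mean_i) · (x_{k,j} - mean_j), with n-1 = 5.
  S[X_1,X_1] = ((4)·(4) + (-3)·(-3) + (-2)·(-2) + (3)·(3) + (1)·(1) + (-3)·(-3)) / 5 = 48/5 = 9.6
  S[X_1,X_2] = ((4)·(-4) + (-3)·(3) + (-2)·(1) + (3)·(3) + (1)·(-3) + (-3)·(0)) / 5 = -21/5 = -4.2
  S[X_2,X_2] = ((-4)·(-4) + (3)·(3) + (1)·(1) + (3)·(3) + (-3)·(-3) + (0)·(0)) / 5 = 44/5 = 8.8

S is symmetric (S[j,i] = S[i,j]). Assembling:

S = [[9.6, -4.2],
 [-4.2, 8.8]]


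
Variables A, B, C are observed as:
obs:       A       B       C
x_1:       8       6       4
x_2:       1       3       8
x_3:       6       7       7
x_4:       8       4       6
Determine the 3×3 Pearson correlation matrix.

Step 1 — column means:
  mean(A) = (8 + 1 + 6 + 8) / 4 = 23/4 = 5.75
  mean(B) = (6 + 3 + 7 + 4) / 4 = 20/4 = 5
  mean(C) = (4 + 8 + 7 + 6) / 4 = 25/4 = 6.25

Step 2 — sample variances and covariances s[i,j] = (1/(n-1)) · Σ_k (x_{k,i} - mean_i) · (x_{k,j} - mean_j), with n-1 = 3:
  s[A,A] = ((2.25)·(2.25) + (-4.75)·(-4.75) + (0.25)·(0.25) + (2.25)·(2.25)) / 3 = 32.75/3 = 10.9167
  s[A,B] = ((2.25)·(1) + (-4.75)·(-2) + (0.25)·(2) + (2.25)·(-1)) / 3 = 10/3 = 3.3333
  s[A,C] = ((2.25)·(-2.25) + (-4.75)·(1.75) + (0.25)·(0.75) + (2.25)·(-0.25)) / 3 = -13.75/3 = -4.5833
  s[B,B] = ((1)·(1) + (-2)·(-2) + (2)·(2) + (-1)·(-1)) / 3 = 10/3 = 3.3333
  s[B,C] = ((1)·(-2.25) + (-2)·(1.75) + (2)·(0.75) + (-1)·(-0.25)) / 3 = -4/3 = -1.3333
  s[C,C] = ((-2.25)·(-2.25) + (1.75)·(1.75) + (0.75)·(0.75) + (-0.25)·(-0.25)) / 3 = 8.75/3 = 2.9167
  Sample standard deviations s_i = √(s[i,i]):
  s(A) = √(10.9167) = 3.304
  s(B) = √(3.3333) = 1.8257
  s(C) = √(2.9167) = 1.7078

Step 3 — r_{ij} = s_{ij} / (s_i · s_j):
  r[A,A] = 1 (diagonal).
  r[A,B] = 3.3333 / (3.304 · 1.8257) = 3.3333 / 6.0323 = 0.5526
  r[A,C] = -4.5833 / (3.304 · 1.7078) = -4.5833 / 5.6427 = -0.8123
  r[B,B] = 1 (diagonal).
  r[B,C] = -1.3333 / (1.8257 · 1.7078) = -1.3333 / 3.118 = -0.4276
  r[C,C] = 1 (diagonal).

R is symmetric with unit diagonal. Assembling:

R = [[1, 0.5526, -0.8123],
 [0.5526, 1, -0.4276],
 [-0.8123, -0.4276, 1]]


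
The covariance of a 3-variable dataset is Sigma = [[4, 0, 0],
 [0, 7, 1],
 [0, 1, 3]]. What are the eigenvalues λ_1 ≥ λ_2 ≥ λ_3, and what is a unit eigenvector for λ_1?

Step 1 — characteristic polynomial p(λ) = det(λI - Sigma) = λ³ - tr·λ² + c_1·λ - det, where tr = trace, c_1 = sum of the principal 2×2 minors, det = det(Sigma):
  tr = 4 + 7 + 3 = 14,
  c_1 = (4·7 - (0)²) + (4·3 - (0)²) + (7·3 - (1)²) = 28 + 12 + 20 = 60,
  det = 4·(7·3 - (1)²) - (0)·((0)·3 - (1)·(0)) + (0)·((0)·(1) - 7·(0)) = 4·(20) - (0)·(0) + (0)·(0) = 80.
  So p(λ) = λ³ - 14λ² + 60λ - 80.
Step 2 — look for an integer root (rational root theorem: any rational root is an integer divisor of 80). Testing λ = 4:
  p(4) = 64 - 224 + 240 - 80 = 0  ✓
  Dividing out (λ - 4): p(λ) = (λ - 4)(λ² - 10λ + 20).
Step 3 — remaining eigenvalues from the quadratic λ² - 10λ + 20 = 0:
  Δ = 10² - 4·20 = 100 - 80 = 20,  λ = (10 ± √20)/2 = (10 ± 4.4721)/2 ≈ 7.2361 or 2.7639.
  Sorted: λ_1 = 7.2361,  λ_2 = 4,  λ_3 = 2.7639  (check: sum = 14 = tr ✓).

Step 4 — unit eigenvector for λ_1 ≈ 7.2361: v spans the null space of (Sigma - λ_1 I), whose rows are
  r_1 = (-3.2361, 0, 0),  r_2 = (0, -0.2361, 1),  r_3 = (0, 1, -4.2361).
  v is orthogonal to every row, so take v ∝ r_1 × r_2 = ((0)·(1) - (0)·(-0.2361), (0)·(0) - (-3.2361)·(1), (-3.2361)·(-0.2361) - (0)·(0)) ≈ (0, 3.2361, 0.7639).
  Let u = (0, 3.2361, 0.7639).
  ||u|| = √((0)² + (3.2361)² + (0.7639)²) = √(11.0557) ≈ 3.325,  v_1 = u/||u|| ≈ (0, 0.9732, 0.2298) (||v_1|| = 1).

λ_1 = 7.2361,  λ_2 = 4,  λ_3 = 2.7639;  v_1 ≈ (0, 0.9732, 0.2298)


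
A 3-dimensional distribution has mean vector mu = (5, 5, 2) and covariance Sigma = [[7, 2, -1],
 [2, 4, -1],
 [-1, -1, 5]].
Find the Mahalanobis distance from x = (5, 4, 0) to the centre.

Step 1 — centre the observation: (x - mu) = (0, -1, -2).

Step 2 — invert Sigma (cofactor / det for 3×3, or solve directly):
  Sigma^{-1} = [[0.1681, -0.0796, 0.0177],
 [-0.0796, 0.3009, 0.0442],
 [0.0177, 0.0442, 0.2124]].

Step 3 — form the quadratic (x - mu)^T · Sigma^{-1} · (x - mu):
  Sigma^{-1} · (x - mu) = (0.0442, -0.3894, -0.469).
  (x - mu)^T · [Sigma^{-1} · (x - mu)] = (0)·(0.0442) + (-1)·(-0.3894) + (-2)·(-0.469) = 1.3274.

Step 4 — take square root: d = √(1.3274) ≈ 1.1521.

d(x, mu) = √(1.3274) ≈ 1.1521


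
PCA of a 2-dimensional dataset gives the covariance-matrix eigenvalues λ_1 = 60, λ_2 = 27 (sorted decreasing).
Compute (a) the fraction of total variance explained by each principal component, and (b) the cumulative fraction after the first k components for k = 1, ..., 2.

Step 1 — total variance = trace(Sigma) = Σ λ_i = 60 + 27 = 87.

Step 2 — fraction explained by component i = λ_i / Σ λ:
  PC1: 60/87 = 0.6897
  PC2: 27/87 = 0.3103

Step 3 — cumulative fraction after k components = (λ_1 + ... + λ_k) / Σ λ:
  k = 1: 60/87 = 0.6897
  k = 2: (60 + 27)/87 = 87/87 = 1

Summary (fraction, with percent):

explained: PC1 0.6897 (68.97%), PC2 0.3103 (31.03%);  cumulative: 0.6897, 1


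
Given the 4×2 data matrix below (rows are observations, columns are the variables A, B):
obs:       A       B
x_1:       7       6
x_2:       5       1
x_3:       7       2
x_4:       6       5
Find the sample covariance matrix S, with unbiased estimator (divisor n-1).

Step 1 — column means:
  mean(A) = (7 + 5 + 7 + 6) / 4 = 25/4 = 6.25
  mean(B) = (6 + 1 + 2 + 5) / 4 = 14/4 = 3.5

Step 2 — sample covariance S[i,j] = (1/(n-1)) · Σ_k (x_{k,i} - mean_i) · (x_{k,j} - mean_j), with n-1 = 3.
  S[A,A] = ((0.75)·(0.75) + (-1.25)·(-1.25) + (0.75)·(0.75) + (-0.25)·(-0.25)) / 3 = 2.75/3 = 0.9167
  S[A,B] = ((0.75)·(2.5) + (-1.25)·(-2.5) + (0.75)·(-1.5) + (-0.25)·(1.5)) / 3 = 3.5/3 = 1.1667
  S[B,B] = ((2.5)·(2.5) + (-2.5)·(-2.5) + (-1.5)·(-1.5) + (1.5)·(1.5)) / 3 = 17/3 = 5.6667

S is symmetric (S[j,i] = S[i,j]). Assembling:

S = [[0.9167, 1.1667],
 [1.1667, 5.6667]]


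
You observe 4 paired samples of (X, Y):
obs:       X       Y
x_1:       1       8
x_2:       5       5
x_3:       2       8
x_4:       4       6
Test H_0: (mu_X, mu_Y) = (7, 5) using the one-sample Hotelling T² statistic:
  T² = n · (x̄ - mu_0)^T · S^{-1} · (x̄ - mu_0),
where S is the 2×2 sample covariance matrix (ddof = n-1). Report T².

Step 1 — sample mean vector:
  mean(X) = (1 + 5 + 2 + 4) / 4 = 12/4 = 3
  mean(Y) = (8 + 5 + 8 + 6) / 4 = 27/4 = 6.75
  x̄ = (3, 6.75),  deviation x̄ - mu_0 = (3, 6.75) - (7, 5) = (-4, 1.75).

Step 2 — sample covariance matrix, S[i,j] = (1/(n-1)) · Σ_k (x_{k,i} - mean_i) · (x_{k,j} - mean_j), divisor n-1 = 3:
  S[X,X] = ((-2)·(-2) + (2)·(2) + (-1)·(-1) + (1)·(1)) / 3 = 10/3 = 3.3333
  S[X,Y] = ((-2)·(1.25) + (2)·(-1.75) + (-1)·(1.25) + (1)·(-0.75)) / 3 = -8/3 = -2.6667
  S[Y,Y] = ((1.25)·(1.25) + (-1.75)·(-1.75) + (1.25)·(1.25) + (-0.75)·(-0.75)) / 3 = 6.75/3 = 2.25
  S = [[3.3333, -2.6667],
 [-2.6667, 2.25]].

Step 3 — invert S. det(S) = 3.3333·2.25 - (-2.6667)² = 0.3889.
  S^{-1} = (1/det) · [[d, -b], [-b, a]] = [[5.7857, 6.8571],
 [6.8571, 8.5714]].

Step 4 — quadratic form (x̄ - mu_0)^T · S^{-1} · (x̄ - mu_0):
  S^{-1} · (x̄ - mu_0) = (-11.1429, -12.4286),
  (x̄ - mu_0)^T · [...] = (-4)·(-11.1429) + (1.75)·(-12.4286) = 22.8214.

Step 5 — scale by n: T² = 4 · 22.8214 = 91.2857.

T² ≈ 91.2857


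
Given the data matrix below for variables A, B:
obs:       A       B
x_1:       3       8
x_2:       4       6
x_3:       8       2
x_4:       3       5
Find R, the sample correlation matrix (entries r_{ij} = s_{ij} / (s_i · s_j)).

Step 1 — column means:
  mean(A) = (3 + 4 + 8 + 3) / 4 = 18/4 = 4.5
  mean(B) = (8 + 6 + 2 + 5) / 4 = 21/4 = 5.25

Step 2 — sample variances and covariances s[i,j] = (1/(n-1)) · Σ_k (x_{k,i} - mean_i) · (x_{k,j} - mean_j), with n-1 = 3:
  s[A,A] = ((-1.5)·(-1.5) + (-0.5)·(-0.5) + (3.5)·(3.5) + (-1.5)·(-1.5)) / 3 = 17/3 = 5.6667
  s[A,B] = ((-1.5)·(2.75) + (-0.5)·(0.75) + (3.5)·(-3.25) + (-1.5)·(-0.25)) / 3 = -15.5/3 = -5.1667
  s[B,B] = ((2.75)·(2.75) + (0.75)·(0.75) + (-3.25)·(-3.25) + (-0.25)·(-0.25)) / 3 = 18.75/3 = 6.25
  Sample standard deviations s_i = √(s[i,i]):
  s(A) = √(5.6667) = 2.3805
  s(B) = √(6.25) = 2.5

Step 3 — r_{ij} = s_{ij} / (s_i · s_j):
  r[A,A] = 1 (diagonal).
  r[A,B] = -5.1667 / (2.3805 · 2.5) = -5.1667 / 5.9512 = -0.8682
  r[B,B] = 1 (diagonal).

R is symmetric with unit diagonal. Assembling:

R = [[1, -0.8682],
 [-0.8682, 1]]


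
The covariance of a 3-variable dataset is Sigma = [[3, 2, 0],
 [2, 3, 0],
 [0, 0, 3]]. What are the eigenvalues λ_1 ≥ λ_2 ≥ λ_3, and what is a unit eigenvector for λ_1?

Step 1 — characteristic polynomial p(λ) = det(λI - Sigma) = λ³ - tr·λ² + c_1·λ - det, where tr = trace, c_1 = sum of the principal 2×2 minors, det = det(Sigma):
  tr = 3 + 3 + 3 = 9,
  c_1 = (3·3 - (2)²) + (3·3 - (0)²) + (3·3 - (0)²) = 5 + 9 + 9 = 23,
  det = 3·(3·3 - (0)²) - (2)·((2)·3 - (0)·(0)) + (0)·((2)·(0) - 3·(0)) = 3·(9) - (2)·(6) + (0)·(0) = 15.
  So p(λ) = λ³ - 9λ² + 23λ - 15.
Step 2 — look for an integer root (rational root theorem: any rational root is an integer divisor of 15). Testing λ = 1:
  p(1) = 1 - 9 + 23 - 15 = 0  ✓
  Dividing out (λ - 1): p(λ) = (λ - 1)(λ² - 8λ + 15).
Step 3 — remaining eigenvalues from the quadratic λ² - 8λ + 15 = 0:
  Δ = 8² - 4·15 = 64 - 60 = 4,  λ = (8 ± √4)/2 = (8 ± 2)/2 = 5 or 3.
  Sorted: λ_1 = 5,  λ_2 = 3,  λ_3 = 1  (check: sum = 9 = tr ✓).

Step 4 — unit eigenvector for λ_1 = 5: v spans the null space of (Sigma - λ_1 I), whose rows are
  r_1 = (-2, 2, 0),  r_2 = (2, -2, 0),  r_3 = (0, 0, -2).
  v is orthogonal to every row, so take v ∝ r_1 × r_3 = ((2)·(-2) - (0)·(0), (0)·(0) - (-2)·(-2), (-2)·(0) - (2)·(0)) = (-4, -4, 0).
  Rescale (divide by 4; multiply by -1 so the first nonzero entry is positive): u = (1, 1, 0).
  ||u|| = √((1)² + (1)² + (0)²) = √(2) ≈ 1.4142,  v_1 = u/||u|| ≈ (0.7071, 0.7071, 0) (||v_1|| = 1).

λ_1 = 5,  λ_2 = 3,  λ_3 = 1;  v_1 ≈ (0.7071, 0.7071, 0)


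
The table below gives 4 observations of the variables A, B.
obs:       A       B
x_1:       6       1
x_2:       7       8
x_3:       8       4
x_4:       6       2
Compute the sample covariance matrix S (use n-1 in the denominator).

Step 1 — column means:
  mean(A) = (6 + 7 + 8 + 6) / 4 = 27/4 = 6.75
  mean(B) = (1 + 8 + 4 + 2) / 4 = 15/4 = 3.75

Step 2 — sample covariance S[i,j] = (1/(n-1)) · Σ_k (x_{k,i} - mean_i) · (x_{k,j} - mean_j), with n-1 = 3.
  S[A,A] = ((-0.75)·(-0.75) + (0.25)·(0.25) + (1.25)·(1.25) + (-0.75)·(-0.75)) / 3 = 2.75/3 = 0.9167
  S[A,B] = ((-0.75)·(-2.75) + (0.25)·(4.25) + (1.25)·(0.25) + (-0.75)·(-1.75)) / 3 = 4.75/3 = 1.5833
  S[B,B] = ((-2.75)·(-2.75) + (4.25)·(4.25) + (0.25)·(0.25) + (-1.75)·(-1.75)) / 3 = 28.75/3 = 9.5833

S is symmetric (S[j,i] = S[i,j]). Assembling:

S = [[0.9167, 1.5833],
 [1.5833, 9.5833]]


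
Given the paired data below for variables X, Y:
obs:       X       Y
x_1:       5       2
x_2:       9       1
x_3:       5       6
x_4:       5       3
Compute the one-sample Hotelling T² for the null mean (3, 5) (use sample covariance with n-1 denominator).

Step 1 — sample mean vector:
  mean(X) = (5 + 9 + 5 + 5) / 4 = 24/4 = 6
  mean(Y) = (2 + 1 + 6 + 3) / 4 = 12/4 = 3
  x̄ = (6, 3),  deviation x̄ - mu_0 = (6, 3) - (3, 5) = (3, -2).

Step 2 — sample covariance matrix, S[i,j] = (1/(n-1)) · Σ_k (x_{k,i} - mean_i) · (x_{k,j} - mean_j), divisor n-1 = 3:
  S[X,X] = ((-1)·(-1) + (3)·(3) + (-1)·(-1) + (-1)·(-1)) / 3 = 12/3 = 4
  S[X,Y] = ((-1)·(-1) + (3)·(-2) + (-1)·(3) + (-1)·(0)) / 3 = -8/3 = -2.6667
  S[Y,Y] = ((-1)·(-1) + (-2)·(-2) + (3)·(3) + (0)·(0)) / 3 = 14/3 = 4.6667
  S = [[4, -2.6667],
 [-2.6667, 4.6667]].

Step 3 — invert S. det(S) = 4·4.6667 - (-2.6667)² = 11.5556.
  S^{-1} = (1/det) · [[d, -b], [-b, a]] = [[0.4038, 0.2308],
 [0.2308, 0.3462]].

Step 4 — quadratic form (x̄ - mu_0)^T · S^{-1} · (x̄ - mu_0):
  S^{-1} · (x̄ - mu_0) = (0.75, 0),
  (x̄ - mu_0)^T · [...] = (3)·(0.75) + (-2)·(0) = 2.25.

Step 5 — scale by n: T² = 4 · 2.25 = 9.

T² ≈ 9
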